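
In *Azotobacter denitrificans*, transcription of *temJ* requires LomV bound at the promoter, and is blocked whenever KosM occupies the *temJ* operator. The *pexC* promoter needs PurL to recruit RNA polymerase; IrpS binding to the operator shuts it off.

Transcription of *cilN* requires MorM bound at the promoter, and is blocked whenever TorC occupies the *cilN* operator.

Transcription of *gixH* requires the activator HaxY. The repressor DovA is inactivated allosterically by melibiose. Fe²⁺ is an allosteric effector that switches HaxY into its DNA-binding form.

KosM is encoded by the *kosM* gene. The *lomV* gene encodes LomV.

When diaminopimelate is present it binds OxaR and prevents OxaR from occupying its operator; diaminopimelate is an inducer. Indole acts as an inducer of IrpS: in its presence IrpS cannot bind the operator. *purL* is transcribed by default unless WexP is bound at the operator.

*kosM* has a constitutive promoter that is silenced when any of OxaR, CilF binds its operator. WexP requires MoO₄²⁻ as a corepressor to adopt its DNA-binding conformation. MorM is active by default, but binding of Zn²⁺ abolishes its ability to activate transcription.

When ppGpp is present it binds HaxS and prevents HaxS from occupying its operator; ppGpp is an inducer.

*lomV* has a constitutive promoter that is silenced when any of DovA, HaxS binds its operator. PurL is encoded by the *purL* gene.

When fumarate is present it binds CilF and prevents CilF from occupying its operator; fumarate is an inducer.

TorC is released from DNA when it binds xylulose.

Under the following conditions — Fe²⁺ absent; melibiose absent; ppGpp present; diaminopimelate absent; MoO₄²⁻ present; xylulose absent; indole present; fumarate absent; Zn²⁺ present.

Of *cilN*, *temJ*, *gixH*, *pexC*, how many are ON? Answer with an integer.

Xylulose is absent, so TorC is active.
Zn²⁺ is present, so MorM is inactive.
With repressor TorC bound, *cilN* is not transcribed.
→ *cilN* is OFF.
Melibiose is absent, so DovA is active.
ppGpp is present, so HaxS is inactive.
With repressor DovA bound, *lomV* is not transcribed.
So LomV is not produced.
Diaminopimelate is absent, so OxaR is active.
Fumarate is absent, so CilF is active.
With repressor OxaR bound, *kosM* is not transcribed.
So KosM is not produced.
Required activator LomV is absent, so *temJ* is not transcribed.
→ *temJ* is OFF.
Fe²⁺ is absent, so HaxY is inactive.
Required activator HaxY is absent, so *gixH* is not transcribed.
→ *gixH* is OFF.
Indole is present, so IrpS is inactive.
MoO₄²⁻ is present, so WexP is active.
With repressor WexP bound, *purL* is not transcribed.
So PurL is not produced.
Required activator PurL is absent, so *pexC* is not transcribed.
→ *pexC* is OFF.
0 of the 4 genes are transcribed.

0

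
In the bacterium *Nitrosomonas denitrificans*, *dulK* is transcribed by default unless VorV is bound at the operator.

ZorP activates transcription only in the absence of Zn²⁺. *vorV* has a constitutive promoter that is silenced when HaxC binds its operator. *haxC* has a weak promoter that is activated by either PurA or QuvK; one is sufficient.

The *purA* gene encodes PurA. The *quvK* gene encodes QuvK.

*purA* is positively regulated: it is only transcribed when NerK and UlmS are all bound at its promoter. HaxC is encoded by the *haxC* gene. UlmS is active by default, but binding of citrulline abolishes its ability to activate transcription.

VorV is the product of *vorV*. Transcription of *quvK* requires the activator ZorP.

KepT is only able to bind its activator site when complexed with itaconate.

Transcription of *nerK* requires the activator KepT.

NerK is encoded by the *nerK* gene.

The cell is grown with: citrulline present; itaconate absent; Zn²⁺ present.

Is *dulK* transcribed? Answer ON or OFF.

Itaconate is absent, so KepT is inactive.
Required activator KepT is absent, so *nerK* is not transcribed.
So NerK is not produced.
Citrulline is present, so UlmS is inactive.
Required activator NerK is absent, so *purA* is not transcribed.
So PurA is not produced.
Zn²⁺ is present, so ZorP is inactive.
Required activator ZorP is absent, so *quvK* is not transcribed.
So QuvK is not produced.
No activator is available at the *haxC* promoter, so *haxC* is not transcribed.
So HaxC is not produced.
With no repressor bound, *vorV* is transcribed.
So VorV is produced and active.
With repressor VorV bound, *dulK* is not transcribed.

OFF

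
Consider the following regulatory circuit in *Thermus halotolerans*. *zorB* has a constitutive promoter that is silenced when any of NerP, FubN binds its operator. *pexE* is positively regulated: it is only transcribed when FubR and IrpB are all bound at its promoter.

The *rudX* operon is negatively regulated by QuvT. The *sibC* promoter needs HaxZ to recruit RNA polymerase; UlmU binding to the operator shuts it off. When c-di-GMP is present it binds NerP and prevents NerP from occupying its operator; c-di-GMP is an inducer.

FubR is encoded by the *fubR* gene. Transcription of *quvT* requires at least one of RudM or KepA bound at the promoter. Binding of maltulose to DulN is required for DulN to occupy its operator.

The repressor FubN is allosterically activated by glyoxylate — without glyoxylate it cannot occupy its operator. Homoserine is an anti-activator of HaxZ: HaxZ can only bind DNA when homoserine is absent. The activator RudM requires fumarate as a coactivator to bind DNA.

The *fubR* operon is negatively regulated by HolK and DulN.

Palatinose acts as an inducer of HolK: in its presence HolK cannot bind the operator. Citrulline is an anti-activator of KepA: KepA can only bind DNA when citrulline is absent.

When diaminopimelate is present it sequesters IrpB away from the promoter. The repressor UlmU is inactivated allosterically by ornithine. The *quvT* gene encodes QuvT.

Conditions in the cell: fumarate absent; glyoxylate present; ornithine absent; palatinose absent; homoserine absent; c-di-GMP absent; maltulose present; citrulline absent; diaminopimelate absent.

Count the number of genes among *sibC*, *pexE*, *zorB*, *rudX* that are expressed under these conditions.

0

Ornithine is absent, so UlmU is active.
Homoserine is absent, so HaxZ is active.
With repressor UlmU bound, *sibC* is not transcribed.
→ *sibC* is OFF.
Palatinose is absent, so HolK is active.
Maltulose is present, so DulN is active.
With repressor HolK bound, *fubR* is not transcribed.
So FubR is not produced.
Diaminopimelate is absent, so IrpB is active.
Required activator FubR is absent, so *pexE* is not transcribed.
→ *pexE* is OFF.
c-di-GMP is absent, so NerP is active.
Glyoxylate is present, so FubN is active.
With repressor NerP bound, *zorB* is not transcribed.
→ *zorB* is OFF.
Fumarate is absent, so RudM is inactive.
Citrulline is absent, so KepA is active.
Activator KepA is present, so *quvT* is transcribed.
So QuvT is produced and active.
With repressor QuvT bound, *rudX* is not transcribed.
→ *rudX* is OFF.
0 of the 4 genes are transcribed.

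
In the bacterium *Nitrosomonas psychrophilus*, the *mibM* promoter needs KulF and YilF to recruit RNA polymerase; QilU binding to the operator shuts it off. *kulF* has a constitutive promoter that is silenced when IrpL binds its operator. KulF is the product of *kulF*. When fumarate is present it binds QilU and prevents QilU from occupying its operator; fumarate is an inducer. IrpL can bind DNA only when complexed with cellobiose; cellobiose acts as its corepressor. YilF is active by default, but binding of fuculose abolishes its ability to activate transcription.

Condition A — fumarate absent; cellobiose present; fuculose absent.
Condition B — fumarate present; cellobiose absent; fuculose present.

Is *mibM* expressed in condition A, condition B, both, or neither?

Condition A:
Fumarate is absent, so QilU is active.
Cellobiose is present, so IrpL is active.
With repressor IrpL bound, *kulF* is not transcribed.
So KulF is not produced.
Fuculose is absent, so YilF is active.
With repressor QilU bound, *mibM* is not transcribed.
→ *mibM* is OFF in A.
Condition B:
Fumarate is present, so QilU is inactive.
Cellobiose is absent, so IrpL is inactive.
With no repressor bound, *kulF* is transcribed.
So KulF is produced and active.
Fuculose is present, so YilF is inactive.
Required activator YilF is absent, so *mibM* is not transcribed.
→ *mibM* is OFF in B.

neither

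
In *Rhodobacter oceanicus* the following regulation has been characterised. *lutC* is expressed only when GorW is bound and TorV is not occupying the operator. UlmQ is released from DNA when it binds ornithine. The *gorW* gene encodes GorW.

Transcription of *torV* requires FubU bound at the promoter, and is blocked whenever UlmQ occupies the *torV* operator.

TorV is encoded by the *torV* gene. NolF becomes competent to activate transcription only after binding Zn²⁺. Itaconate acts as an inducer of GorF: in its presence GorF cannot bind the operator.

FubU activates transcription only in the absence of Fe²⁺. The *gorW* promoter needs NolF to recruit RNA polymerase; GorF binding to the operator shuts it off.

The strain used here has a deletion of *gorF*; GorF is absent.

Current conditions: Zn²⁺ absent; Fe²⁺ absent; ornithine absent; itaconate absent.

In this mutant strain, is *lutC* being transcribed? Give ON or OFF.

OFF

Zn²⁺ is absent, so NolF is inactive.
GorF is non-functional in this strain, so it has no effect.
Required activator NolF is absent, so *gorW* is not transcribed.
So GorW is not produced.
Ornithine is absent, so UlmQ is active.
Fe²⁺ is absent, so FubU is active.
With repressor UlmQ bound, *torV* is not transcribed.
So TorV is not produced.
Required activator GorW is absent, so *lutC* is not transcribed.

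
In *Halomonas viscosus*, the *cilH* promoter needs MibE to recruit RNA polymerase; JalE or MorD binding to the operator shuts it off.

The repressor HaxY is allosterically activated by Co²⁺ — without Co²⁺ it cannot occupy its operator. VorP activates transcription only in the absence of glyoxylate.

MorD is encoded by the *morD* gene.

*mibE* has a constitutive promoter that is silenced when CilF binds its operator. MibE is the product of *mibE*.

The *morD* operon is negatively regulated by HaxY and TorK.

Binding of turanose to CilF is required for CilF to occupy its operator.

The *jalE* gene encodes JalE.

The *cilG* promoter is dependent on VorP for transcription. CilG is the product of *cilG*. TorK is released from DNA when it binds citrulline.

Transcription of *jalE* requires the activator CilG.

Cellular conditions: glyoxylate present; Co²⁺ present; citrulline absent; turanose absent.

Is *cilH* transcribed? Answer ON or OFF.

Glyoxylate is present, so VorP is inactive.
Required activator VorP is absent, so *cilG* is not transcribed.
So CilG is not produced.
Required activator CilG is absent, so *jalE* is not transcribed.
So JalE is not produced.
Co²⁺ is present, so HaxY is active.
Citrulline is absent, so TorK is active.
With repressor HaxY bound, *morD* is not transcribed.
So MorD is not produced.
Turanose is absent, so CilF is inactive.
With no repressor bound, *mibE* is transcribed.
So MibE is produced and active.
No repressor is bound and MibE is active, so *cilH* is transcribed.

ON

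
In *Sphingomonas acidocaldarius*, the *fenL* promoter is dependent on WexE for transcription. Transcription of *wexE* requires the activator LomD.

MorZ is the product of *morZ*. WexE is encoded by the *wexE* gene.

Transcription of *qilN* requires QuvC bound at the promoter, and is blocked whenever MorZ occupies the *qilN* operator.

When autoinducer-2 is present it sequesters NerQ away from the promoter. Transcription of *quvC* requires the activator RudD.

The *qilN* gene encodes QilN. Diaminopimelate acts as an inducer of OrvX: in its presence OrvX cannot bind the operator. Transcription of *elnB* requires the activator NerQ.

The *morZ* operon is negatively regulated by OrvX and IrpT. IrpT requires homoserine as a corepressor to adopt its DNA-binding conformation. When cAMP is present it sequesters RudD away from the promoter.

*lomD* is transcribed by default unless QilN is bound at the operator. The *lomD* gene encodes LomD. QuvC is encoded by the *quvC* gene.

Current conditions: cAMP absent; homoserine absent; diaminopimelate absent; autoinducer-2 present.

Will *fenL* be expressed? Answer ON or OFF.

Diaminopimelate is absent, so OrvX is active.
Homoserine is absent, so IrpT is inactive.
With repressor OrvX bound, *morZ* is not transcribed.
So MorZ is not produced.
cAMP is absent, so RudD is active.
No repressor is bound and RudD is active, so *quvC* is transcribed.
So QuvC is produced and active.
No repressor is bound and QuvC is active, so *qilN* is transcribed.
So QilN is produced and active.
With repressor QilN bound, *lomD* is not transcribed.
So LomD is not produced.
Required activator LomD is absent, so *wexE* is not transcribed.
So WexE is not produced.
Required activator WexE is absent, so *fenL* is not transcribed.

OFF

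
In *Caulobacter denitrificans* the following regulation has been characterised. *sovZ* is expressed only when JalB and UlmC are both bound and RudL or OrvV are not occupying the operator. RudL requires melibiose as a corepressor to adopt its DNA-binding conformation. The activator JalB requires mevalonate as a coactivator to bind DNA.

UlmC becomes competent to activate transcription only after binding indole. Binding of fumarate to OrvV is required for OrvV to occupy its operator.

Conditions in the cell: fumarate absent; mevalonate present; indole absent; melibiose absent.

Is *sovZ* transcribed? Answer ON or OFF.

OFF

Mevalonate is present, so JalB is active.
Melibiose is absent, so RudL is inactive.
Indole is absent, so UlmC is inactive.
Fumarate is absent, so OrvV is inactive.
Required activator UlmC is absent, so *sovZ* is not transcribed.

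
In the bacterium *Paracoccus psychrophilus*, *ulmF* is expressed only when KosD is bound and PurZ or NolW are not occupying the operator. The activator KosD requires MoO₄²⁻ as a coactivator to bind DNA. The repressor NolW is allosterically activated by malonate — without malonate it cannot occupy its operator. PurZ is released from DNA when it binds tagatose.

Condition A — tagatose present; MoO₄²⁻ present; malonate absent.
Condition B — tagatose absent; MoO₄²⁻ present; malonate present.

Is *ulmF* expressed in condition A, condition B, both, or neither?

Condition A:
Tagatose is present, so PurZ is inactive.
MoO₄²⁻ is present, so KosD is active.
Malonate is absent, so NolW is inactive.
No repressor is bound and KosD is active, so *ulmF* is transcribed.
→ *ulmF* is ON in A.
Condition B:
Tagatose is absent, so PurZ is active.
MoO₄²⁻ is present, so KosD is active.
Malonate is present, so NolW is active.
With repressor PurZ bound, *ulmF* is not transcribed.
→ *ulmF* is OFF in B.

A only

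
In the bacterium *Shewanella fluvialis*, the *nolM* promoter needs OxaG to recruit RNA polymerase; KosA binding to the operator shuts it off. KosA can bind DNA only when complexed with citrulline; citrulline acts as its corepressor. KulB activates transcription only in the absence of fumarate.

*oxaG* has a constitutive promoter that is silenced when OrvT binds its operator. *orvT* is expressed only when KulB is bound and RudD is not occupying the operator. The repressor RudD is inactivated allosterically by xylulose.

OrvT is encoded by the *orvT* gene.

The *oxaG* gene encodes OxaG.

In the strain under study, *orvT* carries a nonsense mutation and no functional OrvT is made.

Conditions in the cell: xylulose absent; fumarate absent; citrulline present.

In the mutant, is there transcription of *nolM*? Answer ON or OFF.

OFF

Citrulline is present, so KosA is active.
OrvT is non-functional in this strain, so it has no effect.
With no repressor bound, *oxaG* is transcribed.
So OxaG is produced and active.
With repressor KosA bound, *nolM* is not transcribed.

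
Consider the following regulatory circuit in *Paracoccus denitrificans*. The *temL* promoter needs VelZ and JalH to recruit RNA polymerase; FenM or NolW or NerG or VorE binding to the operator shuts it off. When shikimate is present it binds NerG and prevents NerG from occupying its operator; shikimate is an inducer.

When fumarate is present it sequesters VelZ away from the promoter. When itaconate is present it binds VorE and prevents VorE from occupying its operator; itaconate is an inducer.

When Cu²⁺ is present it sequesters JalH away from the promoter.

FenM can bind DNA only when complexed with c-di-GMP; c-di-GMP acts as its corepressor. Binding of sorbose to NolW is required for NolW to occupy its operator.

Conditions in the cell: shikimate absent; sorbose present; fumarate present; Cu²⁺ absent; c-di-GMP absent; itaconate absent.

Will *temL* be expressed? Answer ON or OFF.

c-di-GMP is absent, so FenM is inactive.
Sorbose is present, so NolW is active.
Fumarate is present, so VelZ is inactive.
Cu²⁺ is absent, so JalH is active.
Shikimate is absent, so NerG is active.
Itaconate is absent, so VorE is active.
With repressor NolW bound, *temL* is not transcribed.

OFF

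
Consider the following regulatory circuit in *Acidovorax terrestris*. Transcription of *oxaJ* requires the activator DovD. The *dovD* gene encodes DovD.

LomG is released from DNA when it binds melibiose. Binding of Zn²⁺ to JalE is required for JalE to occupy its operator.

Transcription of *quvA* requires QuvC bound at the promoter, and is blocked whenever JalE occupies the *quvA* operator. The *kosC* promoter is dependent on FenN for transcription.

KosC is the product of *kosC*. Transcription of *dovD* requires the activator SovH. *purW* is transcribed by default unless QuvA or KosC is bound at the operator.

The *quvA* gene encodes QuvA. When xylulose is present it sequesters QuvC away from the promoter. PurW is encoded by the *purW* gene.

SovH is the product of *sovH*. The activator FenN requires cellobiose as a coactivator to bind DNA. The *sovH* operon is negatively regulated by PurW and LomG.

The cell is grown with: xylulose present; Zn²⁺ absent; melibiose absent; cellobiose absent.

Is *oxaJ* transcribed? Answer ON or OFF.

Zn²⁺ is absent, so JalE is inactive.
Xylulose is present, so QuvC is inactive.
Required activator QuvC is absent, so *quvA* is not transcribed.
So QuvA is not produced.
Cellobiose is absent, so FenN is inactive.
Required activator FenN is absent, so *kosC* is not transcribed.
So KosC is not produced.
With no repressor bound, *purW* is transcribed.
So PurW is produced and active.
Melibiose is absent, so LomG is active.
With repressor PurW bound, *sovH* is not transcribed.
So SovH is not produced.
Required activator SovH is absent, so *dovD* is not transcribed.
So DovD is not produced.
Required activator DovD is absent, so *oxaJ* is not transcribed.

OFF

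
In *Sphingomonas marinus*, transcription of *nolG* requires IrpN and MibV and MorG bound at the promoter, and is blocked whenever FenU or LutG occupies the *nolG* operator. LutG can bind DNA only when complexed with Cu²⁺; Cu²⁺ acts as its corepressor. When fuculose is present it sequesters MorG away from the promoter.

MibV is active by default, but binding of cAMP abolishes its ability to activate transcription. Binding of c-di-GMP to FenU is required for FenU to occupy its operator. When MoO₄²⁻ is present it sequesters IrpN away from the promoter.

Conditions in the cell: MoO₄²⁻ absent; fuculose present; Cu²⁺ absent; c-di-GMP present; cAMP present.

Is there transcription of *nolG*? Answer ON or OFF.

c-di-GMP is present, so FenU is active.
MoO₄²⁻ is absent, so IrpN is active.
Cu²⁺ is absent, so LutG is inactive.
cAMP is present, so MibV is inactive.
Fuculose is present, so MorG is inactive.
With repressor FenU bound, *nolG* is not transcribed.

OFF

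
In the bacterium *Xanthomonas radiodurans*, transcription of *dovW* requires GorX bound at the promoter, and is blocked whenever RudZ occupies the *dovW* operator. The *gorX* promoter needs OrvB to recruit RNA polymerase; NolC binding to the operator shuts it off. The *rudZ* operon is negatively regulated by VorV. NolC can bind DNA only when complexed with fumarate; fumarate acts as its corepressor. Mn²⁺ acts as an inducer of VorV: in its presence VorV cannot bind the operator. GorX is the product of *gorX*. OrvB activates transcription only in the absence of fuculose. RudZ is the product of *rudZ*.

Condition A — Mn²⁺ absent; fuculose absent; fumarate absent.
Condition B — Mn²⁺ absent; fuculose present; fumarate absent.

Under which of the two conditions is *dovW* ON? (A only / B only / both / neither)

A only

Condition A:
Mn²⁺ is absent, so VorV is active.
With repressor VorV bound, *rudZ* is not transcribed.
So RudZ is not produced.
Fuculose is absent, so OrvB is active.
Fumarate is absent, so NolC is inactive.
No repressor is bound and OrvB is active, so *gorX* is transcribed.
So GorX is produced and active.
No repressor is bound and GorX is active, so *dovW* is transcribed.
→ *dovW* is ON in A.
Condition B:
Mn²⁺ is absent, so VorV is active.
With repressor VorV bound, *rudZ* is not transcribed.
So RudZ is not produced.
Fuculose is present, so OrvB is inactive.
Fumarate is absent, so NolC is inactive.
Required activator OrvB is absent, so *gorX* is not transcribed.
So GorX is not produced.
Required activator GorX is absent, so *dovW* is not transcribed.
→ *dovW* is OFF in B.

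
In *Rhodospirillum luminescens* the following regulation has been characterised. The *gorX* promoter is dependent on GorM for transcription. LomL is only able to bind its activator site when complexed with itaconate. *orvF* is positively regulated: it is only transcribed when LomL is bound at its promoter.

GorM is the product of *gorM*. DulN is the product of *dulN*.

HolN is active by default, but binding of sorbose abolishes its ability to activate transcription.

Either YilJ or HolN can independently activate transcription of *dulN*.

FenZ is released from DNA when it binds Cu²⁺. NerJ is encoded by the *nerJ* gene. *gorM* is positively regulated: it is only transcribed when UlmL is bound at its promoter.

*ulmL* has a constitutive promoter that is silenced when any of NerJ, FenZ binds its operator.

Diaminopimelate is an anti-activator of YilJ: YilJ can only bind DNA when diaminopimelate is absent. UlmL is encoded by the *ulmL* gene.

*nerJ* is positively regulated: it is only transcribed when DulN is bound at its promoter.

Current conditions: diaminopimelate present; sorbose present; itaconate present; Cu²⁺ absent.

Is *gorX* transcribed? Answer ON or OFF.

Diaminopimelate is present, so YilJ is inactive.
Sorbose is present, so HolN is inactive.
No activator is available at the *dulN* promoter, so *dulN* is not transcribed.
So DulN is not produced.
Required activator DulN is absent, so *nerJ* is not transcribed.
So NerJ is not produced.
Cu²⁺ is absent, so FenZ is active.
With repressor FenZ bound, *ulmL* is not transcribed.
So UlmL is not produced.
Required activator UlmL is absent, so *gorM* is not transcribed.
So GorM is not produced.
Required activator GorM is absent, so *gorX* is not transcribed.

OFF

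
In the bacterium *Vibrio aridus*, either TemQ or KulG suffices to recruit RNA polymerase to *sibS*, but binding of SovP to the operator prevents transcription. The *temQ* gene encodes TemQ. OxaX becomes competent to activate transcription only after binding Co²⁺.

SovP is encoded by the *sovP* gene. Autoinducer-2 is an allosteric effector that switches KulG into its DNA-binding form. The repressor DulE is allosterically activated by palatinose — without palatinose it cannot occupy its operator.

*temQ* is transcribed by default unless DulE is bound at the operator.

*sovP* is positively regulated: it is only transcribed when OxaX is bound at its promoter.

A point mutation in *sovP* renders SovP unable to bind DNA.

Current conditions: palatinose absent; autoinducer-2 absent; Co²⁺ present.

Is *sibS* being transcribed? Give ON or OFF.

SovP is non-functional in this strain, so it has no effect.
Palatinose is absent, so DulE is inactive.
With no repressor bound, *temQ* is transcribed.
So TemQ is produced and active.
Autoinducer-2 is absent, so KulG is inactive.
Activator TemQ is present, so *sibS* is transcribed.

ON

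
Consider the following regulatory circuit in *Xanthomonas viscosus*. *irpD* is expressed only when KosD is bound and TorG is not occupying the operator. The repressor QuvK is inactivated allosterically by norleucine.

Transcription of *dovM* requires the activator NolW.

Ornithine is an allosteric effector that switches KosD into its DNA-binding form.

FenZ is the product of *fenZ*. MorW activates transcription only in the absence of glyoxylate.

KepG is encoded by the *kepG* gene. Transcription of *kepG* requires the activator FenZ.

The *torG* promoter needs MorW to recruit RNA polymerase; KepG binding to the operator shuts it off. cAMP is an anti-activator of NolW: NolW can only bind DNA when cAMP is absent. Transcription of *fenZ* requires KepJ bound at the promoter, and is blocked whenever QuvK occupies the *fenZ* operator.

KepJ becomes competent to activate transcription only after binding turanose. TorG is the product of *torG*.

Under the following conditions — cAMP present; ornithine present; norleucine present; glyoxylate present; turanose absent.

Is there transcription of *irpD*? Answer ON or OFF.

ON

Ornithine is present, so KosD is active.
Glyoxylate is present, so MorW is inactive.
Turanose is absent, so KepJ is inactive.
Norleucine is present, so QuvK is inactive.
Required activator KepJ is absent, so *fenZ* is not transcribed.
So FenZ is not produced.
Required activator FenZ is absent, so *kepG* is not transcribed.
So KepG is not produced.
Required activator MorW is absent, so *torG* is not transcribed.
So TorG is not produced.
No repressor is bound and KosD is active, so *irpD* is transcribed.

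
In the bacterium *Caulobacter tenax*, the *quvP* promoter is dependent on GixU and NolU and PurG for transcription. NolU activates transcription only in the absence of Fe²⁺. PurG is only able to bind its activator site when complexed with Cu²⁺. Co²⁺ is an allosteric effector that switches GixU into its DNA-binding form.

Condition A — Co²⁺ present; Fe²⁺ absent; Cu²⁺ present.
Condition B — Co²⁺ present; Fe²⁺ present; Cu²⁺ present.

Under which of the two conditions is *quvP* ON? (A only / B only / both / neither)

A only

Condition A:
Co²⁺ is present, so GixU is active.
Fe²⁺ is absent, so NolU is active.
Cu²⁺ is present, so PurG is active.
No repressor is bound and GixU and NolU and PurG are active, so *quvP* is transcribed.
→ *quvP* is ON in A.
Condition B:
Co²⁺ is present, so GixU is active.
Fe²⁺ is present, so NolU is inactive.
Cu²⁺ is present, so PurG is active.
Required activator NolU is absent, so *quvP* is not transcribed.
→ *quvP* is OFF in B.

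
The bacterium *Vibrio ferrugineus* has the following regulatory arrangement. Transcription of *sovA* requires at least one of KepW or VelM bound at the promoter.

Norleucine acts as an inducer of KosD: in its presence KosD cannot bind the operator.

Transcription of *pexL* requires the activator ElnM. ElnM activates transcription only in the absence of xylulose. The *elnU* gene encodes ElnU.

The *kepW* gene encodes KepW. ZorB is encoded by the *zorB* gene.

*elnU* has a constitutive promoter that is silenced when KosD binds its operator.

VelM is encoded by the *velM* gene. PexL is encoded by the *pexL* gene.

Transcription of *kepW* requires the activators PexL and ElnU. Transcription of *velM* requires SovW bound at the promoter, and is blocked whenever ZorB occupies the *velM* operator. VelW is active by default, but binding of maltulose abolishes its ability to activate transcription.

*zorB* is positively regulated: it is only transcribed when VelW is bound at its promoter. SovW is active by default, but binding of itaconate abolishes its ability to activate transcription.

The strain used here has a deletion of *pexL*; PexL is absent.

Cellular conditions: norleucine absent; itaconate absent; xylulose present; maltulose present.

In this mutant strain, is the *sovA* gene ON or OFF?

ON

PexL is non-functional in this strain, so it has no effect.
Norleucine is absent, so KosD is active.
With repressor KosD bound, *elnU* is not transcribed.
So ElnU is not produced.
Required activator PexL is absent, so *kepW* is not transcribed.
So KepW is not produced.
Itaconate is absent, so SovW is active.
Maltulose is present, so VelW is inactive.
Required activator VelW is absent, so *zorB* is not transcribed.
So ZorB is not produced.
No repressor is bound and SovW is active, so *velM* is transcribed.
So VelM is produced and active.
Activator VelM is present, so *sovA* is transcribed.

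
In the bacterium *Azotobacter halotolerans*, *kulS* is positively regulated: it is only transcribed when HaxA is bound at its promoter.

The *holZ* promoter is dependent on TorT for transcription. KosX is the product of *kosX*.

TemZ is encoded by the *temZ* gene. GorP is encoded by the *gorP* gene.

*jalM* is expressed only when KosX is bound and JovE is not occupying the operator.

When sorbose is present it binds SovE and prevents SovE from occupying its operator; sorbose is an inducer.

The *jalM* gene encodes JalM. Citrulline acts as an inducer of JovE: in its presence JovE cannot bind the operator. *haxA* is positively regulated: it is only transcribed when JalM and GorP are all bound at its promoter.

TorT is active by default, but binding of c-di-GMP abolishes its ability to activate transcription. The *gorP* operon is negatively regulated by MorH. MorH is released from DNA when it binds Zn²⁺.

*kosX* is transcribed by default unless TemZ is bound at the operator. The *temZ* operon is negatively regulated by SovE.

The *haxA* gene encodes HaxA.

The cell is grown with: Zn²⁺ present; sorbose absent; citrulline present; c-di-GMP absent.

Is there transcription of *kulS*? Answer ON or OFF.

Sorbose is absent, so SovE is active.
With repressor SovE bound, *temZ* is not transcribed.
So TemZ is not produced.
With no repressor bound, *kosX* is transcribed.
So KosX is produced and active.
Citrulline is present, so JovE is inactive.
No repressor is bound and KosX is active, so *jalM* is transcribed.
So JalM is produced and active.
Zn²⁺ is present, so MorH is inactive.
With no repressor bound, *gorP* is transcribed.
So GorP is produced and active.
No repressor is bound and JalM and GorP are active, so *haxA* is transcribed.
So HaxA is produced and active.
No repressor is bound and HaxA is active, so *kulS* is transcribed.

ON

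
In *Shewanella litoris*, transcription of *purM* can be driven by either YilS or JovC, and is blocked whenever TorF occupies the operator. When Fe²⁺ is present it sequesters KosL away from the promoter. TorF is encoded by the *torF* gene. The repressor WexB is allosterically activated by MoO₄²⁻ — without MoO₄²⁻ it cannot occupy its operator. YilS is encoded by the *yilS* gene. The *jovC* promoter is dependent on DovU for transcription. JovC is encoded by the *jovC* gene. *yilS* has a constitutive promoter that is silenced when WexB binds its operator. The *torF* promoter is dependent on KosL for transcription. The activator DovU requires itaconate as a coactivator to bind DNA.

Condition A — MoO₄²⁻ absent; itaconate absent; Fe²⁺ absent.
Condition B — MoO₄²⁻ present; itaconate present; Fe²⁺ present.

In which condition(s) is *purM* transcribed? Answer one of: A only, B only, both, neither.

B only

Condition A:
MoO₄²⁻ is absent, so WexB is inactive.
With no repressor bound, *yilS* is transcribed.
So YilS is produced and active.
Itaconate is absent, so DovU is inactive.
Required activator DovU is absent, so *jovC* is not transcribed.
So JovC is not produced.
Fe²⁺ is absent, so KosL is active.
No repressor is bound and KosL is active, so *torF* is transcribed.
So TorF is produced and active.
With repressor TorF bound, *purM* is not transcribed.
→ *purM* is OFF in A.
Condition B:
MoO₄²⁻ is present, so WexB is active.
With repressor WexB bound, *yilS* is not transcribed.
So YilS is not produced.
Itaconate is present, so DovU is active.
No repressor is bound and DovU is active, so *jovC* is transcribed.
So JovC is produced and active.
Fe²⁺ is present, so KosL is inactive.
Required activator KosL is absent, so *torF* is not transcribed.
So TorF is not produced.
Activator JovC is present, so *purM* is transcribed.
→ *purM* is ON in B.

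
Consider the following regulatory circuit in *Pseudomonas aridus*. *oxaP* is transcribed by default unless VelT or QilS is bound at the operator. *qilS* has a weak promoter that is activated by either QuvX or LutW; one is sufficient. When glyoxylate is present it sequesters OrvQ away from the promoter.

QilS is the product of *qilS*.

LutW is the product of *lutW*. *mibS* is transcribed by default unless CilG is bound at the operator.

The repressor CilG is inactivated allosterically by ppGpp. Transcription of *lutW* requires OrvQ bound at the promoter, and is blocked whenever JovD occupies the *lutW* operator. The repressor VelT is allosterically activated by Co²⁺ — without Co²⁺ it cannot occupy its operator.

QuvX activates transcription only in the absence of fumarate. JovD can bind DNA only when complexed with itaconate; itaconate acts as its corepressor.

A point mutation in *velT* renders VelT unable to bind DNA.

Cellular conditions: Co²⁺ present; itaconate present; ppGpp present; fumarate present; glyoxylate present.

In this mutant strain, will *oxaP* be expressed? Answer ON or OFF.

VelT is non-functional in this strain, so it has no effect.
Fumarate is present, so QuvX is inactive.
Itaconate is present, so JovD is active.
Glyoxylate is present, so OrvQ is inactive.
With repressor JovD bound, *lutW* is not transcribed.
So LutW is not produced.
No activator is available at the *qilS* promoter, so *qilS* is not transcribed.
So QilS is not produced.
With no repressor bound, *oxaP* is transcribed.

ON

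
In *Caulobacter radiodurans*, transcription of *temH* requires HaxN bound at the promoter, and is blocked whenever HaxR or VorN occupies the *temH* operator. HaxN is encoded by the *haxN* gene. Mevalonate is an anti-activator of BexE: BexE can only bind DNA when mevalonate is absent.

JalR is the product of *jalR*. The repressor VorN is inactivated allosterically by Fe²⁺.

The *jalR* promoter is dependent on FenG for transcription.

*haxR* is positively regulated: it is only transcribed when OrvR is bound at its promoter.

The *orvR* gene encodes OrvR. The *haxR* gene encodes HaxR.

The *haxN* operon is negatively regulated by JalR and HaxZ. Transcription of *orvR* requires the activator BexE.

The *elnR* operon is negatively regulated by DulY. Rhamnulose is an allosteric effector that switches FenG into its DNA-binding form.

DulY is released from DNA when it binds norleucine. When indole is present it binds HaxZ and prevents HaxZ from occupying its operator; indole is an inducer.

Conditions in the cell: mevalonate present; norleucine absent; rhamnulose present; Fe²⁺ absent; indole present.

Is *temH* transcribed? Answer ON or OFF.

Mevalonate is present, so BexE is inactive.
Required activator BexE is absent, so *orvR* is not transcribed.
So OrvR is not produced.
Required activator OrvR is absent, so *haxR* is not transcribed.
So HaxR is not produced.
Fe²⁺ is absent, so VorN is active.
Rhamnulose is present, so FenG is active.
No repressor is bound and FenG is active, so *jalR* is transcribed.
So JalR is produced and active.
Indole is present, so HaxZ is inactive.
With repressor JalR bound, *haxN* is not transcribed.
So HaxN is not produced.
With repressor VorN bound, *temH* is not transcribed.

OFF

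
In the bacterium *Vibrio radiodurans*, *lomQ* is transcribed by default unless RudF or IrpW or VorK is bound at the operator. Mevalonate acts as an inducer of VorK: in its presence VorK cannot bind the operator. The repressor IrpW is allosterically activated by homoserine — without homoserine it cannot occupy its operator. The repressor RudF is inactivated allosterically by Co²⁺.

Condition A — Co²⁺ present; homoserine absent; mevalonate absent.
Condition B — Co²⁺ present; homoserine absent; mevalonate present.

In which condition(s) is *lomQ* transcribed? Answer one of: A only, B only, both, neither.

B only

Condition A:
Co²⁺ is present, so RudF is inactive.
Homoserine is absent, so IrpW is inactive.
Mevalonate is absent, so VorK is active.
With repressor VorK bound, *lomQ* is not transcribed.
→ *lomQ* is OFF in A.
Condition B:
Co²⁺ is present, so RudF is inactive.
Homoserine is absent, so IrpW is inactive.
Mevalonate is present, so VorK is inactive.
With no repressor bound, *lomQ* is transcribed.
→ *lomQ* is ON in B.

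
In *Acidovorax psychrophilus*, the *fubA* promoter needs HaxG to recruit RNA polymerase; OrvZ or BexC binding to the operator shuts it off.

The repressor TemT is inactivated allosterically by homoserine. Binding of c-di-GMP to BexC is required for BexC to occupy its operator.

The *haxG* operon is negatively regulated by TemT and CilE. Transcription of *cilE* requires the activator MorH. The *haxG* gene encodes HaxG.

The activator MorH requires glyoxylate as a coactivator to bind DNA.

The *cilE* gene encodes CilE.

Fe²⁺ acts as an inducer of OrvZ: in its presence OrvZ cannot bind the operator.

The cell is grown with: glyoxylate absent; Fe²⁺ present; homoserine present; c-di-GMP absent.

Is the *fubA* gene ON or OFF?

ON

Fe²⁺ is present, so OrvZ is inactive.
Homoserine is present, so TemT is inactive.
Glyoxylate is absent, so MorH is inactive.
Required activator MorH is absent, so *cilE* is not transcribed.
So CilE is not produced.
With no repressor bound, *haxG* is transcribed.
So HaxG is produced and active.
c-di-GMP is absent, so BexC is inactive.
No repressor is bound and HaxG is active, so *fubA* is transcribed.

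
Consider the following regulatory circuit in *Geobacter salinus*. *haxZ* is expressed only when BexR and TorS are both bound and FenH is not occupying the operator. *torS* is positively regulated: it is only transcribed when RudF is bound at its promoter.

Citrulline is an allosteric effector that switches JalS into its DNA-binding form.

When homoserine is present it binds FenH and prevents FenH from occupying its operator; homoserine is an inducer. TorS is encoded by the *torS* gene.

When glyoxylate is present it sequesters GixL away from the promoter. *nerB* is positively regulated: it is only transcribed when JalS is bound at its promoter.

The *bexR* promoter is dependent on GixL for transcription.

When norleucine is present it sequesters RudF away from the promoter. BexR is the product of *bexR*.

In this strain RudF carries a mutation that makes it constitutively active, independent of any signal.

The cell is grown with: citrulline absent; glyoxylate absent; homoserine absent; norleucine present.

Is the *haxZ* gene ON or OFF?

OFF

Homoserine is absent, so FenH is active.
Glyoxylate is absent, so GixL is active.
No repressor is bound and GixL is active, so *bexR* is transcribed.
So BexR is produced and active.
RudF is constitutively active in this strain.
No repressor is bound and RudF is active, so *torS* is transcribed.
So TorS is produced and active.
With repressor FenH bound, *haxZ* is not transcribed.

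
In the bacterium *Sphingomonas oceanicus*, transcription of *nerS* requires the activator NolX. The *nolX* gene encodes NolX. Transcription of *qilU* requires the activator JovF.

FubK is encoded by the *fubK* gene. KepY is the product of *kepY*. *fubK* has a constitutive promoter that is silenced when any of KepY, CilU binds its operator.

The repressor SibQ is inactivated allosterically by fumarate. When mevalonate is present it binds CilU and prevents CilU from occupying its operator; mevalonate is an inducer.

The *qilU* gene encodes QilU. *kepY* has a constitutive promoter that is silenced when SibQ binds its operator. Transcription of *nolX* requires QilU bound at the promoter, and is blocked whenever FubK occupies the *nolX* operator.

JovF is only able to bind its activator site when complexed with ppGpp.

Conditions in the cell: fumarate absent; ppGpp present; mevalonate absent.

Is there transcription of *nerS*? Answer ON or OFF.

ON

Fumarate is absent, so SibQ is active.
With repressor SibQ bound, *kepY* is not transcribed.
So KepY is not produced.
Mevalonate is absent, so CilU is active.
With repressor CilU bound, *fubK* is not transcribed.
So FubK is not produced.
ppGpp is present, so JovF is active.
No repressor is bound and JovF is active, so *qilU* is transcribed.
So QilU is produced and active.
No repressor is bound and QilU is active, so *nolX* is transcribed.
So NolX is produced and active.
No repressor is bound and NolX is active, so *nerS* is transcribed.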